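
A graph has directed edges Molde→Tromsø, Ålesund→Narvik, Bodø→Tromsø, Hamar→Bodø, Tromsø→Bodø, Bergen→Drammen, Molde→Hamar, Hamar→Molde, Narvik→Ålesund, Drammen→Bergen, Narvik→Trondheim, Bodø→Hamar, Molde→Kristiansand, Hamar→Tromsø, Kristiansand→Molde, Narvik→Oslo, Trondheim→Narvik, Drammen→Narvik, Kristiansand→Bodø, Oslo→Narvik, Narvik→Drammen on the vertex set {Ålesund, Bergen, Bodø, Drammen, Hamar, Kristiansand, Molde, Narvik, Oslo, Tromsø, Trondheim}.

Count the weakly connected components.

From Ålesund: component {Ålesund, Bergen, Drammen, Narvik, Oslo, Trondheim}.
From Bodø: component {Bodø, Hamar, Kristiansand, Molde, Tromsø}.
That's 2 components.

2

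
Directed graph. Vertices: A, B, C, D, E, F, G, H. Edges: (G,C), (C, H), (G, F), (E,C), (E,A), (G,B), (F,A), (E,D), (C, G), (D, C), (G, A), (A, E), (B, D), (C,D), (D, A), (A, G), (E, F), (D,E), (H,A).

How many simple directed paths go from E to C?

7

E→A→G→B→D→C
E→A→G→C
E→C
E→D→A→G→C
E→D→C
E→F→A→G→B→D→C
E→F→A→G→C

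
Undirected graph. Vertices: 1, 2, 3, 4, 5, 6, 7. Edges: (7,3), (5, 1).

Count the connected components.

From 1: component {1, 5}.
From 2: component {2}.
From 3: component {3, 7}.
From 4: component {4}.
From 6: component {6}.
That's 5 components.

5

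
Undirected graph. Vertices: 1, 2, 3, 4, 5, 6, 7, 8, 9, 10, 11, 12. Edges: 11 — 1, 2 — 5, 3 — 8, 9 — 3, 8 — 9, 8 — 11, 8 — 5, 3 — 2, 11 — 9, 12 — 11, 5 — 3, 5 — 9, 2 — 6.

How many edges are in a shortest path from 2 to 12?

4

Distance 0: 2.
Distance 1: 3, 5, 6.
Distance 2: 8, 9.
Distance 3: 11.
Distance 4: 1, 12 — contains 12.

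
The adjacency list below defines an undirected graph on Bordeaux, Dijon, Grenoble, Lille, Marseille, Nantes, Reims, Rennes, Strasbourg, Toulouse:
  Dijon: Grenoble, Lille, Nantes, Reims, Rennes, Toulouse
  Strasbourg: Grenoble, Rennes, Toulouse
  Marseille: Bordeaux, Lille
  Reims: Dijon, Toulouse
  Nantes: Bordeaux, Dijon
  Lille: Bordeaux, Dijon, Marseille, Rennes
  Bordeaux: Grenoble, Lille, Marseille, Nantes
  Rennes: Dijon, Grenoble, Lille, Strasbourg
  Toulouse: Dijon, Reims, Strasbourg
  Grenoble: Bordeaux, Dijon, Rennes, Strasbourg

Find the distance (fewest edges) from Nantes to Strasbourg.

3

Distance 0: Nantes.
Distance 1: Bordeaux, Dijon.
Distance 2: Grenoble, Lille, Marseille, Reims, Rennes, Toulouse.
Distance 3: Strasbourg — contains Strasbourg.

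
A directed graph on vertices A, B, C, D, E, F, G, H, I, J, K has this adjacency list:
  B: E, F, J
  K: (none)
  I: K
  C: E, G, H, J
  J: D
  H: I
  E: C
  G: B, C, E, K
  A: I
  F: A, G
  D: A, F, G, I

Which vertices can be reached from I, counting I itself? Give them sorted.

Start at I.
Its neighbours: K.
Nothing further is reachable.

I, K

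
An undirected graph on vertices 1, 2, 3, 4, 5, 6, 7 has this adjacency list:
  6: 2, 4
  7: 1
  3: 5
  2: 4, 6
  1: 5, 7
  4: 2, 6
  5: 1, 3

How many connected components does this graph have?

From 1: component {1, 3, 5, 7}.
From 2: component {2, 4, 6}.
That's 2 components.

2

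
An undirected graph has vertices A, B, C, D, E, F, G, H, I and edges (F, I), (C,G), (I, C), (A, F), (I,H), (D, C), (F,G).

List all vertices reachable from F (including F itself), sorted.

A, C, D, F, G, H, I

Start at F.
Its neighbours: A, G, I.
Then their neighbours: C, H.
Then next layer: D.
Nothing further is reachable.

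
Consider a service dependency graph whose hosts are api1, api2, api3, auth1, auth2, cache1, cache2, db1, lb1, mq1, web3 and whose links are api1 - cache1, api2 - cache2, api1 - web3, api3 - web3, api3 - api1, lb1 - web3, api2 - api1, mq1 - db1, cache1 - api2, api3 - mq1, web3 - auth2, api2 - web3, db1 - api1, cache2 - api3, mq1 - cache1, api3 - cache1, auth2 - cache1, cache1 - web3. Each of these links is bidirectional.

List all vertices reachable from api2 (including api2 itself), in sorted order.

api1, api2, api3, auth2, cache1, cache2, db1, lb1, mq1, web3

Start at api2.
Its neighbours: api1, cache1, cache2, web3.
Then their neighbours: api3, auth2, db1, lb1, mq1.
Nothing further is reachable.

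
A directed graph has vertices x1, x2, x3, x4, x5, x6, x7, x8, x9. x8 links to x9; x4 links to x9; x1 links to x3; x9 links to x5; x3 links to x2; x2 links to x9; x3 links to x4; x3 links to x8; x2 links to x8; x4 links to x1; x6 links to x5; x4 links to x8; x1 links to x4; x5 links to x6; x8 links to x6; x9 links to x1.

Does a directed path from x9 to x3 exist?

Yes

Explore from x9.
Distance 1: reach x1, x5.
Distance 2: reach x3, x4, x6.
Found x3.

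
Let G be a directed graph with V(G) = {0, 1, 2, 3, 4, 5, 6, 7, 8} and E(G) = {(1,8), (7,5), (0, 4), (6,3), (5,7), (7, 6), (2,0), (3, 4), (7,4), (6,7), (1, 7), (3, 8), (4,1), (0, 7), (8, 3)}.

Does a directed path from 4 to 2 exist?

No

Explore from 4.
Distance 1: reach 1.
Distance 2: reach 7, 8.
Distance 3: reach 3, 5, 6.
The search from 4 is exhausted; no directed path reaches 2.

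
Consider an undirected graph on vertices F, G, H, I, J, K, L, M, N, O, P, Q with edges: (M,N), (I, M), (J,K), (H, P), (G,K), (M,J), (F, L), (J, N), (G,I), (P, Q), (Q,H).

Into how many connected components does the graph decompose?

4

From F: component {F, L}.
From G: component {G, I, J, K, M, N}.
From H: component {H, P, Q}.
From O: component {O}.
That's 4 components.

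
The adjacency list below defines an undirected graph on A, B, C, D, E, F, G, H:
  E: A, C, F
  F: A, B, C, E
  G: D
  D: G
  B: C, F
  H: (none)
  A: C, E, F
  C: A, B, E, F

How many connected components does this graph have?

From A: component {A, B, C, E, F}.
From D: component {D, G}.
From H: component {H}.
That's 3 components.

3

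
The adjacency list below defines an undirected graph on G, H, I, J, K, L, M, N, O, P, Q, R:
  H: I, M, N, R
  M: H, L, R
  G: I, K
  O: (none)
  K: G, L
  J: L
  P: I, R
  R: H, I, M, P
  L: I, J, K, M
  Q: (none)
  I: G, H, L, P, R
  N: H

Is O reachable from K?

No

Explore from K.
Distance 1: reach G, L.
Distance 2: reach I, J, M.
Distance 3: reach H, P, R.
Distance 4: reach N.
The search is exhausted without reaching O; it lies in a different component.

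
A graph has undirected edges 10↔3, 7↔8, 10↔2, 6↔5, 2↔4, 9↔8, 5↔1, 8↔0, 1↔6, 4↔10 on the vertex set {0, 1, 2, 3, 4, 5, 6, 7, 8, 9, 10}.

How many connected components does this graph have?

From 0: component {0, 7, 8, 9}.
From 1: component {1, 5, 6}.
From 2: component {2, 3, 4, 10}.
That's 3 components.

3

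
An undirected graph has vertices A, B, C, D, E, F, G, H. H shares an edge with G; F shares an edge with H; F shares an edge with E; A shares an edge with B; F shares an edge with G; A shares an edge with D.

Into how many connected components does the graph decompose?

From A: component {A, B, D}.
From C: component {C}.
From E: component {E, F, G, H}.
That's 3 components.

3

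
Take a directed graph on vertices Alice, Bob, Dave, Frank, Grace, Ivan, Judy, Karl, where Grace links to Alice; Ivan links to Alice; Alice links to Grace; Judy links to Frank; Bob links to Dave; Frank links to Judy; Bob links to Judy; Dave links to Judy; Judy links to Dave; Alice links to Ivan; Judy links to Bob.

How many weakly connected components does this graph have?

3

From Alice: component {Alice, Grace, Ivan}.
From Bob: component {Bob, Dave, Frank, Judy}.
From Karl: component {Karl}.
That's 3 components.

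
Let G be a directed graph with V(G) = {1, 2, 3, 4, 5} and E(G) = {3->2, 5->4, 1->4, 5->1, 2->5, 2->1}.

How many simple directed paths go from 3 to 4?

3→2→1→4
3→2→5→1→4
3→2→5→4

3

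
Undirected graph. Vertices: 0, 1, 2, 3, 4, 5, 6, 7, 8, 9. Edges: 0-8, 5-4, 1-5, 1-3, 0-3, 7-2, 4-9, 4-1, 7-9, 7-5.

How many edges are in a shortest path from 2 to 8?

6

Distance 0: 2.
Distance 1: 7.
Distance 2: 5, 9.
Distance 3: 1, 4.
Distance 4: 3.
Distance 5: 0.
Distance 6: 8 — contains 8.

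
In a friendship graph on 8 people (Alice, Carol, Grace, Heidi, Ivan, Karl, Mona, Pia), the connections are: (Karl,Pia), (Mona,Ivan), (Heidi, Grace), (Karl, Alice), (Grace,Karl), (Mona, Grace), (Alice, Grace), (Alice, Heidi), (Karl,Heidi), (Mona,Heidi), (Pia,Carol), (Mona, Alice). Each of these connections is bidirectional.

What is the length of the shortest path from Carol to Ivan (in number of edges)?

5

Distance 0: Carol.
Distance 1: Pia.
Distance 2: Karl.
Distance 3: Alice, Grace, Heidi.
Distance 4: Mona.
Distance 5: Ivan — contains Ivan.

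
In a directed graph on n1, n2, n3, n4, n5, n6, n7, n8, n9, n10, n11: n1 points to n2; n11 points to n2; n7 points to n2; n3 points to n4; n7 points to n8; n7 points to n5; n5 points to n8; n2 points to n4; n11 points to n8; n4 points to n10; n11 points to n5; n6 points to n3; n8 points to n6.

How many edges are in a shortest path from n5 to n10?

5

Distance 0: n5.
Distance 1: n8.
Distance 2: n6.
Distance 3: n3.
Distance 4: n4.
Distance 5: n10 — contains n10.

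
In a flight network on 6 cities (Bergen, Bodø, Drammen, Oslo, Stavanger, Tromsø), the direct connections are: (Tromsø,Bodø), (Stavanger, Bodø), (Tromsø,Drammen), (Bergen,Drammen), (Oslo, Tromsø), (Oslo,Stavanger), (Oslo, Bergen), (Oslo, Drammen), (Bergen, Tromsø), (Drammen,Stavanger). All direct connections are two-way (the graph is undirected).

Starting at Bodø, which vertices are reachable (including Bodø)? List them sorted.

Start at Bodø.
Its neighbours: Stavanger, Tromsø.
Then their neighbours: Bergen, Drammen, Oslo.
Every vertex is now reached.

Bergen, Bodø, Drammen, Oslo, Stavanger, Tromsø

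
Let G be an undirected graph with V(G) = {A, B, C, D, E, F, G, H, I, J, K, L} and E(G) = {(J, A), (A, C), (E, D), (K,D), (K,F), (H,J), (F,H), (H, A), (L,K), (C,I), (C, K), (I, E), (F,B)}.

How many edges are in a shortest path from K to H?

2

Distance 0: K.
Distance 1: C, D, F, L.
Distance 2: A, B, E, H, I — contains H.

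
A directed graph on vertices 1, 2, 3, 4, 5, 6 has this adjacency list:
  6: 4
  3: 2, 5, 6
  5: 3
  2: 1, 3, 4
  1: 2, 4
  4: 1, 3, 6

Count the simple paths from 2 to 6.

5

2→1→4→3→6
2→1→4→6
2→3→6
2→4→3→6
2→4→6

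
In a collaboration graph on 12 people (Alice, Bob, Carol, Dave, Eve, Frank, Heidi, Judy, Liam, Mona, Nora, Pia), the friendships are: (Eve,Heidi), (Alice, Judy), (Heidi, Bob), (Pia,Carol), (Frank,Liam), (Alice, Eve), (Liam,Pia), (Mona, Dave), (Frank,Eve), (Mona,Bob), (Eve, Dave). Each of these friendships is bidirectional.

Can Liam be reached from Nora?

Nora has no edges, so nothing is reachable from it.

No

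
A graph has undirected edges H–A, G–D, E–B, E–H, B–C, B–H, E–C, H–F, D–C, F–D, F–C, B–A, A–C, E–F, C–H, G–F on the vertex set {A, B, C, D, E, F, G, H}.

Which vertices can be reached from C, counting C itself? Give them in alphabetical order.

A, B, C, D, E, F, G, H

Start at C.
Its neighbours: A, B, D, E, F, H.
Then their neighbours: G.
Every vertex is now reached.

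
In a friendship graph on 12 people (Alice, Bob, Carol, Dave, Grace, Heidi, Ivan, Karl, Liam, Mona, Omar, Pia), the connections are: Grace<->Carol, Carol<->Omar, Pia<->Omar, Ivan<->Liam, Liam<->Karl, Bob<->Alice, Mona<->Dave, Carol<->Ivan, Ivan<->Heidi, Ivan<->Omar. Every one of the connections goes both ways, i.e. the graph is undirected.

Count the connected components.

3

From Alice: component {Alice, Bob}.
From Carol: component {Carol, Grace, Heidi, Ivan, Karl, Liam, Omar, Pia}.
From Dave: component {Dave, Mona}.
That's 3 components.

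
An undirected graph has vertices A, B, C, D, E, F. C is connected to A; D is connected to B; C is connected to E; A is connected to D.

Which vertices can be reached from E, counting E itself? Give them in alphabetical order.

Start at E.
Its neighbours: C.
Then their neighbours: A.
Then next layer: D.
Then next layer: B.
Nothing further is reachable.

A, B, C, D, E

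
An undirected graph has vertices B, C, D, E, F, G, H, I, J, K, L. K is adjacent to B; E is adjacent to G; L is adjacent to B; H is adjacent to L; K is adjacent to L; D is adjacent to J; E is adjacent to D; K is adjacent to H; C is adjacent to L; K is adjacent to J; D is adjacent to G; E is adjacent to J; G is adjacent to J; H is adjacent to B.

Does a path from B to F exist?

No

Explore from B.
Distance 1: reach H, K, L.
Distance 2: reach C, J.
Distance 3: reach D, E, G.
The search is exhausted without reaching F; it lies in a different component.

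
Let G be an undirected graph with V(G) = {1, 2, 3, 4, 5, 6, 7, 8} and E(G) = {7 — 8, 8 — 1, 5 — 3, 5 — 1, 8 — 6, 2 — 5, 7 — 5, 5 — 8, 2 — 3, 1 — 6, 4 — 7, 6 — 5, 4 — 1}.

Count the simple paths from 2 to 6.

22

2–3–5–1–4–7–8–6
2–3–5–1–6
2–3–5–1–8–6
2–3–5–6
2–3–5–7–4–1–6
2–3–5–7–4–1–8–6
2–3–5–7–8–1–6
2–3–5–7–8–6
... and 14 more.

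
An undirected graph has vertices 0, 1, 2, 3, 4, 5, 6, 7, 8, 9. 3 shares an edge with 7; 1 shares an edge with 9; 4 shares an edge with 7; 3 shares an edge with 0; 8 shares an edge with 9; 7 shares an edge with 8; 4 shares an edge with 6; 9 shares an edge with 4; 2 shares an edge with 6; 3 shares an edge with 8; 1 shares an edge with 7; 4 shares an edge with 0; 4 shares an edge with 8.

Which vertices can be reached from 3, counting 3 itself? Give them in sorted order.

Start at 3.
Its neighbours: 0, 7, 8.
Then their neighbours: 1, 4, 9.
Then next layer: 6.
Then next layer: 2.
Nothing further is reachable.

0, 1, 2, 3, 4, 6, 7, 8, 9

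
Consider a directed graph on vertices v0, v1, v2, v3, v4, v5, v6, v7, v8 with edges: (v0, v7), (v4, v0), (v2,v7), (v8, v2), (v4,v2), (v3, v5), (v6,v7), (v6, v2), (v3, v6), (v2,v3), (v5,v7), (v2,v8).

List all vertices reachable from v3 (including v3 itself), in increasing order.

v2, v3, v5, v6, v7, v8

Start at v3.
Its neighbours: v5, v6.
Then their neighbours: v2, v7.
Then next layer: v8.
Nothing further is reachable.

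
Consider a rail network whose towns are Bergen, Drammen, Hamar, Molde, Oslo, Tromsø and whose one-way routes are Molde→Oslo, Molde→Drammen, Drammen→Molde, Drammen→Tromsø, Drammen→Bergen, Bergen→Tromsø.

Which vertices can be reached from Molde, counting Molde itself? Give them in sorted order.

Bergen, Drammen, Molde, Oslo, Tromsø

Start at Molde.
Its neighbours: Drammen, Oslo.
Then their neighbours: Bergen, Tromsø.
Nothing further is reachable.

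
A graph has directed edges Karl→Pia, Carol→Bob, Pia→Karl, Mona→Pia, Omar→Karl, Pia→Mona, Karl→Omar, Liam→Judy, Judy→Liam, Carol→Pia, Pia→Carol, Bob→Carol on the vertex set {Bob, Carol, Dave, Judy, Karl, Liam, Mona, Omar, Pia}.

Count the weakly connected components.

From Bob: component {Bob, Carol, Karl, Mona, Omar, Pia}.
From Dave: component {Dave}.
From Judy: component {Judy, Liam}.
That's 3 components.

3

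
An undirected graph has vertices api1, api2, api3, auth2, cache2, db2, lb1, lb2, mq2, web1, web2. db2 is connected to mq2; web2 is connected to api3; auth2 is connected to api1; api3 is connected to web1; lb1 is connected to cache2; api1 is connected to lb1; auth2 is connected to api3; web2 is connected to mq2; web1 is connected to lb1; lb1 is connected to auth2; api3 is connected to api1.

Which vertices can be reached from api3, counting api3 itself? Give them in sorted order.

Start at api3.
Its neighbours: api1, auth2, web1, web2.
Then their neighbours: lb1, mq2.
Then next layer: cache2, db2.
Nothing further is reachable.

api1, api3, auth2, cache2, db2, lb1, mq2, web1, web2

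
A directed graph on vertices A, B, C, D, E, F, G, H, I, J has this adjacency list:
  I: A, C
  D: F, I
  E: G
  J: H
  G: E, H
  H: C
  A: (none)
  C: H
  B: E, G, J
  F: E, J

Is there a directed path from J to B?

No

Explore from J.
Distance 1: reach H.
Distance 2: reach C.
The search from J is exhausted; no directed path reaches B.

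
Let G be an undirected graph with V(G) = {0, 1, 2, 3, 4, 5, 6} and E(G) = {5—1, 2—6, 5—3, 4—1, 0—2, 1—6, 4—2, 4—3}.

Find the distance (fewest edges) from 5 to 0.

4

Distance 0: 5.
Distance 1: 1, 3.
Distance 2: 4, 6.
Distance 3: 2.
Distance 4: 0 — contains 0.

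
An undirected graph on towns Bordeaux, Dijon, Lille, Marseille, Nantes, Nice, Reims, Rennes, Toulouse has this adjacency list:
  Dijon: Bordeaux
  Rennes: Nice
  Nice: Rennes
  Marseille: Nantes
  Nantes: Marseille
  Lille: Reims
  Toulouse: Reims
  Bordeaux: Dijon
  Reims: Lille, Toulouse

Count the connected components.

4

From Bordeaux: component {Bordeaux, Dijon}.
From Lille: component {Lille, Reims, Toulouse}.
From Marseille: component {Marseille, Nantes}.
From Nice: component {Nice, Rennes}.
That's 4 components.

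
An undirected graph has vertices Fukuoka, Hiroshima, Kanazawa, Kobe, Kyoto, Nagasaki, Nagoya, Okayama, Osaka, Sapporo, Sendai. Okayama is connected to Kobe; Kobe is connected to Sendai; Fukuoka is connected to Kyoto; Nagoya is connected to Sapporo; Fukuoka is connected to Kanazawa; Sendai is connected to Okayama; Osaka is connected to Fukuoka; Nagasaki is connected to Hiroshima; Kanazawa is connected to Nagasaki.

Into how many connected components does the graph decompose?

From Fukuoka: component {Fukuoka, Hiroshima, Kanazawa, Kyoto, Nagasaki, Osaka}.
From Kobe: component {Kobe, Okayama, Sendai}.
From Nagoya: component {Nagoya, Sapporo}.
That's 3 components.

3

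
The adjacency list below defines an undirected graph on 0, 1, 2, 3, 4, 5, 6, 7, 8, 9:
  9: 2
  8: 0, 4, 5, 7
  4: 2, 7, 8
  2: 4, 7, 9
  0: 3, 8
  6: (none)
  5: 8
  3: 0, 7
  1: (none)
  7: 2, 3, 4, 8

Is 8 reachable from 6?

No

6 has no edges, so nothing is reachable from it.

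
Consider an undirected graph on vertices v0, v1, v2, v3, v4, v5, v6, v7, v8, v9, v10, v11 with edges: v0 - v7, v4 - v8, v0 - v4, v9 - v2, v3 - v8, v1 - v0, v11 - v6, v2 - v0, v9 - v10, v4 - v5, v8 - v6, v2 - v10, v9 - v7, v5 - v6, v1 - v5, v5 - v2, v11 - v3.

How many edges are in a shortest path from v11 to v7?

Distance 0: v11.
Distance 1: v3, v6.
Distance 2: v5, v8.
Distance 3: v1, v2, v4.
Distance 4: v0, v9, v10.
Distance 5: v7 — contains v7.

5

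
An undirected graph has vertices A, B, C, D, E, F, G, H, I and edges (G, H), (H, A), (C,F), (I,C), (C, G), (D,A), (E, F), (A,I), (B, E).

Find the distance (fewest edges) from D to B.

Distance 0: D.
Distance 1: A.
Distance 2: H, I.
Distance 3: C, G.
Distance 4: F.
Distance 5: E.
Distance 6: B — contains B.

6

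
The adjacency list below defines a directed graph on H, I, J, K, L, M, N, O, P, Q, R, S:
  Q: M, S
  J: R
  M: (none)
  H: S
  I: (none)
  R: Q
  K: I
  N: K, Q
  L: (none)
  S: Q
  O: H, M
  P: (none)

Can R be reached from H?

Explore from H.
Distance 1: reach S.
Distance 2: reach Q.
Distance 3: reach M.
The search from H is exhausted; no directed path reaches R.

No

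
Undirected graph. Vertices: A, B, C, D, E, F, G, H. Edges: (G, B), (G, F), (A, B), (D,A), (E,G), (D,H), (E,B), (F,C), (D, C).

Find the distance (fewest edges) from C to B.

3

Distance 0: C.
Distance 1: D, F.
Distance 2: A, G, H.
Distance 3: B, E — contains B.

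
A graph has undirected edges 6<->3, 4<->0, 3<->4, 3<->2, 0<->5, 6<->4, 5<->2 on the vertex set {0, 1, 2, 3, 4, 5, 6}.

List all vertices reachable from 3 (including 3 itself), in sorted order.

Start at 3.
Its neighbours: 2, 4, 6.
Then their neighbours: 0, 5.
Nothing further is reachable.

0, 2, 3, 4, 5, 6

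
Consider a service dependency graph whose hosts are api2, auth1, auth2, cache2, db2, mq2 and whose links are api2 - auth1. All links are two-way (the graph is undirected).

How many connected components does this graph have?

From api2: component {api2, auth1}.
From auth2: component {auth2}.
From cache2: component {cache2}.
From db2: component {db2}.
From mq2: component {mq2}.
That's 5 components.

5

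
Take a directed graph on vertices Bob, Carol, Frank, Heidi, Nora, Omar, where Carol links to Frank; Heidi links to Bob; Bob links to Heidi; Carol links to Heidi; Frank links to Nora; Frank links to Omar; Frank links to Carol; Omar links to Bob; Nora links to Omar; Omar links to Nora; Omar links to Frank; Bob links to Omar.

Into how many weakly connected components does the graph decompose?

1

From Bob: component {Bob, Carol, Frank, Heidi, Nora, Omar}.
That's 1 component.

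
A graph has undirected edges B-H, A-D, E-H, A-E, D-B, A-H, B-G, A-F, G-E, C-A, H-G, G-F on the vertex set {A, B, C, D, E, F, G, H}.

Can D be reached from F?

Explore from F.
Distance 1: reach A, G.
Distance 2: reach B, C, D, E, H.
Found D.

Yes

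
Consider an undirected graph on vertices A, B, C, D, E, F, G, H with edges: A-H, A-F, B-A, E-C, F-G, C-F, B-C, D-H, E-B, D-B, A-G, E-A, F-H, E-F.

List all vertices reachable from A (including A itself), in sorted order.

Start at A.
Its neighbours: B, E, F, G, H.
Then their neighbours: C, D.
Every vertex is now reached.

A, B, C, D, E, F, G, H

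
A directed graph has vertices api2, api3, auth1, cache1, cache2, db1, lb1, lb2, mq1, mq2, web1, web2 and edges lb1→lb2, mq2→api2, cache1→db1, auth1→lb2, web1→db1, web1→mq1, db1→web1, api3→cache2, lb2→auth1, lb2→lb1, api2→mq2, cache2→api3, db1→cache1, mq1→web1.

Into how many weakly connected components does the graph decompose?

From api2: component {api2, mq2}.
From api3: component {api3, cache2}.
From auth1: component {auth1, lb1, lb2}.
From cache1: component {cache1, db1, mq1, web1}.
From web2: component {web2}.
That's 5 components.

5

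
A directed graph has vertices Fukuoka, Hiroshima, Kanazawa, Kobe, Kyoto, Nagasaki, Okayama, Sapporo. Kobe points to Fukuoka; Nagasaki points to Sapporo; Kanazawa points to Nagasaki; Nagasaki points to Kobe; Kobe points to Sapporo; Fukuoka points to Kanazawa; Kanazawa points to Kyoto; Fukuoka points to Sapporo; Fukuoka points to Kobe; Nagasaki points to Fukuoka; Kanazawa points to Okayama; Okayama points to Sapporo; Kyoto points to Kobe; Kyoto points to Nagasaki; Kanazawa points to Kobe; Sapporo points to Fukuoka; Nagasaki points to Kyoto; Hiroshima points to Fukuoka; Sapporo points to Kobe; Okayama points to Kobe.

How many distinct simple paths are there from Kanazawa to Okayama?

1

Kanazawa→Okayama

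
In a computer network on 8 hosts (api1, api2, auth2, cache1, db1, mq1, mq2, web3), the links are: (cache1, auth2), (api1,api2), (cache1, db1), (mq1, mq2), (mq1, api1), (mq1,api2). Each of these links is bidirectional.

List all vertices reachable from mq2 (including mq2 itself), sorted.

api1, api2, mq1, mq2

Start at mq2.
Its neighbours: mq1.
Then their neighbours: api1, api2.
Nothing further is reachable.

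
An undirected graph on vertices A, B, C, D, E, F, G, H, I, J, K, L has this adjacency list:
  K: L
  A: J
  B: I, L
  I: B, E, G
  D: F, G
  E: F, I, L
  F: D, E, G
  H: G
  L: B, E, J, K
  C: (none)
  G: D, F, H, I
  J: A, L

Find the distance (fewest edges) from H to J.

5

Distance 0: H.
Distance 1: G.
Distance 2: D, F, I.
Distance 3: B, E.
Distance 4: L.
Distance 5: J, K — contains J.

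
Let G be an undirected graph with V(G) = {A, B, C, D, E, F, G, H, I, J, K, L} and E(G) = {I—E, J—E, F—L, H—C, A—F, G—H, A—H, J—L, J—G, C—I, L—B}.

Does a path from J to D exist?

No

Explore from J.
Distance 1: reach E, G, L.
Distance 2: reach B, F, H, I.
Distance 3: reach A, C.
The search is exhausted without reaching D; it lies in a different component.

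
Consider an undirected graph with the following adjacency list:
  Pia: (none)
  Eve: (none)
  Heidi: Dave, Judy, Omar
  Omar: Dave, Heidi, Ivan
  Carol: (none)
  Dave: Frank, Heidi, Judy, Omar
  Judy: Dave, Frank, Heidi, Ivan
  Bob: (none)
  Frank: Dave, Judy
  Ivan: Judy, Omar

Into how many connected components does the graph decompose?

5

From Bob: component {Bob}.
From Carol: component {Carol}.
From Dave: component {Dave, Frank, Heidi, Ivan, Judy, Omar}.
From Eve: component {Eve}.
From Pia: component {Pia}.
That's 5 components.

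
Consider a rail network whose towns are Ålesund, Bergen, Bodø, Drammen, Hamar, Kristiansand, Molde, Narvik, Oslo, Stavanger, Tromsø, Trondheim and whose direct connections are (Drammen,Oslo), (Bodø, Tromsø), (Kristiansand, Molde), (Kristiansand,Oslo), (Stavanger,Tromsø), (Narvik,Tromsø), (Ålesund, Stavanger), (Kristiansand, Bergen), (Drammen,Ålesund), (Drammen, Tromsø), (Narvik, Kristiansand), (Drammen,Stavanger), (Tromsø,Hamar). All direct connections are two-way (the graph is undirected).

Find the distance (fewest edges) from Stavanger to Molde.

4

Distance 0: Stavanger.
Distance 1: Ålesund, Drammen, Tromsø.
Distance 2: Bodø, Hamar, Narvik, Oslo.
Distance 3: Kristiansand.
Distance 4: Bergen, Molde — contains Molde.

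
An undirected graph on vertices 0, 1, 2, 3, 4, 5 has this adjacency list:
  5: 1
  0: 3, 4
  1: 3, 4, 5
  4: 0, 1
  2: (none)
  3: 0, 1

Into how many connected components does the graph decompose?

From 0: component {0, 1, 3, 4, 5}.
From 2: component {2}.
That's 2 components.

2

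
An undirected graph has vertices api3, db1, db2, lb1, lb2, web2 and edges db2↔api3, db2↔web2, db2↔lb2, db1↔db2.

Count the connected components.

From api3: component {api3, db1, db2, lb2, web2}.
From lb1: component {lb1}.
That's 2 components.

2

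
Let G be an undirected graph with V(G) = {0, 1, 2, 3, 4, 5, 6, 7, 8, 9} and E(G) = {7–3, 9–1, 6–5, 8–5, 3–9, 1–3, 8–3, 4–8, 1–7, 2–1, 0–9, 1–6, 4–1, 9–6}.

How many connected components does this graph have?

1

From 0: component {0, 1, 2, 3, 4, 5, 6, 7, 8, 9}.
That's 1 component.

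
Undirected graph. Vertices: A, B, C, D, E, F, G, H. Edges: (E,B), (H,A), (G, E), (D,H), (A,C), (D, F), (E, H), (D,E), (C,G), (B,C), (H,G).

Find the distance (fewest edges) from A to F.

3

Distance 0: A.
Distance 1: C, H.
Distance 2: B, D, E, G.
Distance 3: F — contains F.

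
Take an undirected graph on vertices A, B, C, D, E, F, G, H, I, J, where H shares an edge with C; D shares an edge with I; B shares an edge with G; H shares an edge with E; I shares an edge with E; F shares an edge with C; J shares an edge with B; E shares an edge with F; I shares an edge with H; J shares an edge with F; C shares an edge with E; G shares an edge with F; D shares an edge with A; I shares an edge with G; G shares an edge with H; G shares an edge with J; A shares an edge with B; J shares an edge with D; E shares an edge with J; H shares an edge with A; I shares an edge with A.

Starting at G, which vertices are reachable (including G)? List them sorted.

A, B, C, D, E, F, G, H, I, J

Start at G.
Its neighbours: B, F, H, I, J.
Then their neighbours: A, C, D, E.
Every vertex is now reached.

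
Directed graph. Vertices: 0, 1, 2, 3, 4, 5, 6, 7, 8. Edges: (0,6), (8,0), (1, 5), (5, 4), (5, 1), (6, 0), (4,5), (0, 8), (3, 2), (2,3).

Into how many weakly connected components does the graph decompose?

4

From 0: component {0, 6, 8}.
From 1: component {1, 4, 5}.
From 2: component {2, 3}.
From 7: component {7}.
That's 4 components.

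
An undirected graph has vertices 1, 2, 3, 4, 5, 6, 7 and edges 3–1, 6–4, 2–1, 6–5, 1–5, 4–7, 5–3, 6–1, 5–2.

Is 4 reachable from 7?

Explore from 7.
Distance 1: reach 4.
Found 4.

Yes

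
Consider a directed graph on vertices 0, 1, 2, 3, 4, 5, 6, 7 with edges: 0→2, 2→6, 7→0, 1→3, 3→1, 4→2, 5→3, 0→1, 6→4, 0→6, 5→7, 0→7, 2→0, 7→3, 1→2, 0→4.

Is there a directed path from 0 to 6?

Yes

Explore from 0.
Distance 1: reach 1, 2, 4, 6, 7.
Found 6.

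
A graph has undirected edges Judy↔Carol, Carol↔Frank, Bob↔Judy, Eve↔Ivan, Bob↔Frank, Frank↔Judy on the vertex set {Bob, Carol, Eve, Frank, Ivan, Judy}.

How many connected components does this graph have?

From Bob: component {Bob, Carol, Frank, Judy}.
From Eve: component {Eve, Ivan}.
That's 2 components.

2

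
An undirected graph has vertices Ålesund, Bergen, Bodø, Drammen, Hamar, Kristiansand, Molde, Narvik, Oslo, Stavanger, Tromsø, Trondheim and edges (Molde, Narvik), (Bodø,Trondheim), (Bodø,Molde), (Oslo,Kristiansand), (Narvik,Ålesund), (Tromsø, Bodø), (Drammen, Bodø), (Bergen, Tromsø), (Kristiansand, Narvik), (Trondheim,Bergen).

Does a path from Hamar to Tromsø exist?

No

Hamar has no edges, so nothing is reachable from it.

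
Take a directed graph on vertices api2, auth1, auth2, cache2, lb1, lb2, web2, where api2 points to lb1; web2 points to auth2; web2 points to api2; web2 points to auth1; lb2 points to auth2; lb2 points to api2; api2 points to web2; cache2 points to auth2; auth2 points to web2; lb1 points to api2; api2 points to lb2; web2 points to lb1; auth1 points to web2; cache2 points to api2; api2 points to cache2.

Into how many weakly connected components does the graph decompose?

From api2: component {api2, auth1, auth2, cache2, lb1, lb2, web2}.
That's 1 component.

1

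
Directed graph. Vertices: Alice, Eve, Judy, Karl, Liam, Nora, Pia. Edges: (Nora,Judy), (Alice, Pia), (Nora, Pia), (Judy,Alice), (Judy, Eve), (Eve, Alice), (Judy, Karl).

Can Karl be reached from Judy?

Yes

Explore from Judy.
Distance 1: reach Alice, Eve, Karl.
Found Karl.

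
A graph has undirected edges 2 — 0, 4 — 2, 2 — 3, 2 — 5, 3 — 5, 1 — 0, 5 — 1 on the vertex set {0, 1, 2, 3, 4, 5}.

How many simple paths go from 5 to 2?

3

5–1–0–2
5–2
5–3–2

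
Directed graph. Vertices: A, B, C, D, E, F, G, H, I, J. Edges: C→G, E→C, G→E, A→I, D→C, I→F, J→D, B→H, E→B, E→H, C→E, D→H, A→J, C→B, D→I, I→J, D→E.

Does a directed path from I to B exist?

Yes

Explore from I.
Distance 1: reach F, J.
Distance 2: reach D.
Distance 3: reach C, E, H.
Distance 4: reach B, G.
Found B.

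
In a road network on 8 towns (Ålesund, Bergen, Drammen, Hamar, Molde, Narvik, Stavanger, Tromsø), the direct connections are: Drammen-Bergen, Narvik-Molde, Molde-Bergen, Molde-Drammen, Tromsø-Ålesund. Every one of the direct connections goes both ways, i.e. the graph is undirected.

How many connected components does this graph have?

4

From Ålesund: component {Ålesund, Tromsø}.
From Bergen: component {Bergen, Drammen, Molde, Narvik}.
From Hamar: component {Hamar}.
From Stavanger: component {Stavanger}.
That's 4 components.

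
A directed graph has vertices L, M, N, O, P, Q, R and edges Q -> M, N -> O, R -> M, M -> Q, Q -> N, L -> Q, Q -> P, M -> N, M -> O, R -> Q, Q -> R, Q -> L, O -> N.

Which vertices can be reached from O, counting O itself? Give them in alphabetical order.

N, O

Start at O.
Its neighbours: N.
Nothing further is reachable.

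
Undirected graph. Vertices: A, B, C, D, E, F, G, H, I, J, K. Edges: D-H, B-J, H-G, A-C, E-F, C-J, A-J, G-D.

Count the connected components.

From A: component {A, B, C, J}.
From D: component {D, G, H}.
From E: component {E, F}.
From I: component {I}.
From K: component {K}.
That's 5 components.

5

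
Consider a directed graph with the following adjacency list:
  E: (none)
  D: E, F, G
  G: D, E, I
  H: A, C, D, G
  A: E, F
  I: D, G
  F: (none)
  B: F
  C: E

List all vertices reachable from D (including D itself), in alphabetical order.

Start at D.
Its neighbours: E, F, G.
Then their neighbours: I.
Nothing further is reachable.

D, E, F, G, I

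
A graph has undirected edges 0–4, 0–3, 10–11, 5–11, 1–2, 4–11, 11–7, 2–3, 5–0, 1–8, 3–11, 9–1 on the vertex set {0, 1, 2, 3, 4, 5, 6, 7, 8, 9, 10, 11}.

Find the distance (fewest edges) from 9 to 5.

Distance 0: 9.
Distance 1: 1.
Distance 2: 2, 8.
Distance 3: 3.
Distance 4: 0, 11.
Distance 5: 4, 5, 7, 10 — contains 5.

5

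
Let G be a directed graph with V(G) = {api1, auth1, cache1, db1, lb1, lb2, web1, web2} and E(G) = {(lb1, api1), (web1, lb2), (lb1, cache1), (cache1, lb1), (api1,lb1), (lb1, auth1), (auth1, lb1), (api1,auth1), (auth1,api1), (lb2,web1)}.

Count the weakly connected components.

From api1: component {api1, auth1, cache1, lb1}.
From db1: component {db1}.
From lb2: component {lb2, web1}.
From web2: component {web2}.
That's 4 components.

4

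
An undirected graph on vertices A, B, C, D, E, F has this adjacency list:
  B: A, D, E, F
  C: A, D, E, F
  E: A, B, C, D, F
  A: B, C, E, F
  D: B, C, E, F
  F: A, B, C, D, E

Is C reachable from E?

Explore from E.
Distance 1: reach A, B, C, D, F.
Found C.

Yes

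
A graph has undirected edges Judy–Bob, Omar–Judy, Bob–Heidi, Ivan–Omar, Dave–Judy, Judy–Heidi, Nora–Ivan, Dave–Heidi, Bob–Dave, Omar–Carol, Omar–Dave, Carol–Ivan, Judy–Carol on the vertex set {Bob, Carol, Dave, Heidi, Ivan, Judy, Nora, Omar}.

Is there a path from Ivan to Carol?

Explore from Ivan.
Distance 1: reach Carol, Nora, Omar.
Found Carol.

Yes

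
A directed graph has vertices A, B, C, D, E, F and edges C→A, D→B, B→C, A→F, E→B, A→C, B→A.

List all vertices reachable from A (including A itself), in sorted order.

A, C, F

Start at A.
Its neighbours: C, F.
Nothing further is reachable.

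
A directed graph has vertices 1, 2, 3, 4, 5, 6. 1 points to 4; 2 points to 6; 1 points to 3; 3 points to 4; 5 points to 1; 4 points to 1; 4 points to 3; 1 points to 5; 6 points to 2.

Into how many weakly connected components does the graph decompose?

2

From 1: component {1, 3, 4, 5}.
From 2: component {2, 6}.
That's 2 components.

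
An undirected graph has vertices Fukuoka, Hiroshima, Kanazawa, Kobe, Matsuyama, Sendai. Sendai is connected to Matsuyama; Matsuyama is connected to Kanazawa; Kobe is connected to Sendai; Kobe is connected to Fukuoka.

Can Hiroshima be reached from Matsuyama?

No

Explore from Matsuyama.
Distance 1: reach Kanazawa, Sendai.
Distance 2: reach Kobe.
Distance 3: reach Fukuoka.
The search is exhausted without reaching Hiroshima; it lies in a different component.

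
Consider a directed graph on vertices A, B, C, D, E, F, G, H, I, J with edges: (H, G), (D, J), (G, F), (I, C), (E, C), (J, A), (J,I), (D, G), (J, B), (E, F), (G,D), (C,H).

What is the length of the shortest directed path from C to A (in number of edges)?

5

Distance 0: C.
Distance 1: H.
Distance 2: G.
Distance 3: D, F.
Distance 4: J.
Distance 5: A, B, I — contains A.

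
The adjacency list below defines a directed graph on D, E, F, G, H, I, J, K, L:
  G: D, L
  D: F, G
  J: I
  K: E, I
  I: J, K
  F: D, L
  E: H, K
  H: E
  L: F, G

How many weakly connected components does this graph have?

2

From D: component {D, F, G, L}.
From E: component {E, H, I, J, K}.
That's 2 components.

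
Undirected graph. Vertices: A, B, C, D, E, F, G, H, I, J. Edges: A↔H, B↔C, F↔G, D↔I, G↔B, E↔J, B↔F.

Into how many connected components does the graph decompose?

From A: component {A, H}.
From B: component {B, C, F, G}.
From D: component {D, I}.
From E: component {E, J}.
That's 4 components.

4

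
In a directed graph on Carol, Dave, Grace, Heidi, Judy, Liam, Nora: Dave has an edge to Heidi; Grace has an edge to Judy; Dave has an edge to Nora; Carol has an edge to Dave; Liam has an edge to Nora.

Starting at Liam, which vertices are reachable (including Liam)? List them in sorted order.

Start at Liam.
Its neighbours: Nora.
Nothing further is reachable.

Liam, Nora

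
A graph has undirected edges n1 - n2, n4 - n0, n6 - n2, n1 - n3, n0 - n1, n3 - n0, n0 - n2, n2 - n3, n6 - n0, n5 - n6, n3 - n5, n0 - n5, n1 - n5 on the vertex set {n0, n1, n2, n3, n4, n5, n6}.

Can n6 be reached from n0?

Explore from n0.
Distance 1: reach n1, n2, n3, n4, n5, n6.
Found n6.

Yes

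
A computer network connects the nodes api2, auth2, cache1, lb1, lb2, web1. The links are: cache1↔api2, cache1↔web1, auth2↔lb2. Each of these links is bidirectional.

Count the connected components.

From api2: component {api2, cache1, web1}.
From auth2: component {auth2, lb2}.
From lb1: component {lb1}.
That's 3 components.

3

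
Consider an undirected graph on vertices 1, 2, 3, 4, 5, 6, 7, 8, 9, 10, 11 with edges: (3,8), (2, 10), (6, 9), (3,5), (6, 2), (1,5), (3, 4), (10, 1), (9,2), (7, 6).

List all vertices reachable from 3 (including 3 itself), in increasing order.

1, 2, 3, 4, 5, 6, 7, 8, 9, 10

Start at 3.
Its neighbours: 4, 5, 8.
Then their neighbours: 1.
Then next layer: 10.
Then next layer: 2.
Then next layer: 6, 9.
Then next layer: 7.
Nothing further is reachable.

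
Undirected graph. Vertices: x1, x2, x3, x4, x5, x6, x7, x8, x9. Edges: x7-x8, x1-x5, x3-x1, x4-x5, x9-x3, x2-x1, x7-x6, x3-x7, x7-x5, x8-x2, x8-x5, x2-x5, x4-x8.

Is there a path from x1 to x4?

Yes

Explore from x1.
Distance 1: reach x2, x3, x5.
Distance 2: reach x4, x7, x8, x9.
Found x4.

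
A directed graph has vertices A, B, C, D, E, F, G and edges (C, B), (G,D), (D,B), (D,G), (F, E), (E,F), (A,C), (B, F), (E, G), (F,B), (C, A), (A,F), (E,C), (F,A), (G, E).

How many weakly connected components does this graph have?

1

From A: component {A, B, C, D, E, F, G}.
That's 1 component.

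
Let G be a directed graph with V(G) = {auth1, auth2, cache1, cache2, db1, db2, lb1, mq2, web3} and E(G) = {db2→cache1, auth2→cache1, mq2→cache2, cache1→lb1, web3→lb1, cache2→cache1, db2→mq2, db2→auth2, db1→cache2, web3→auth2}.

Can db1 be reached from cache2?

Explore from cache2.
Distance 1: reach cache1.
Distance 2: reach lb1.
The search from cache2 is exhausted; no directed path reaches db1.

No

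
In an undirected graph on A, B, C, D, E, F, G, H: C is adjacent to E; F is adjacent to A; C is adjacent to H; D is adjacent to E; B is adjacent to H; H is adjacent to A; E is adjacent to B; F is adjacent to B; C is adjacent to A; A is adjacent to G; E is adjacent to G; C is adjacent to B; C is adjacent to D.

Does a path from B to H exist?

Explore from B.
Distance 1: reach C, E, F, H.
Found H.

Yes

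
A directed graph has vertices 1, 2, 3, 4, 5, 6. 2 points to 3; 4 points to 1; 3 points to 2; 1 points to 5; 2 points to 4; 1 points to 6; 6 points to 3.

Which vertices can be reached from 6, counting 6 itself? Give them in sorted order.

Start at 6.
Its neighbours: 3.
Then their neighbours: 2.
Then next layer: 4.
Then next layer: 1.
Then next layer: 5.
Every vertex is now reached.

1, 2, 3, 4, 5, 6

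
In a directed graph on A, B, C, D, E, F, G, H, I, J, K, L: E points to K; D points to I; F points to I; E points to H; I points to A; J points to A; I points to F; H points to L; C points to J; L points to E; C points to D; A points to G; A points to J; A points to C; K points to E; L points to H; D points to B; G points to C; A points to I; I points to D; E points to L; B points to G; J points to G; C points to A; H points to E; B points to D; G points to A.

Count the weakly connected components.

2

From A: component {A, B, C, D, F, G, I, J}.
From E: component {E, H, K, L}.
That's 2 components.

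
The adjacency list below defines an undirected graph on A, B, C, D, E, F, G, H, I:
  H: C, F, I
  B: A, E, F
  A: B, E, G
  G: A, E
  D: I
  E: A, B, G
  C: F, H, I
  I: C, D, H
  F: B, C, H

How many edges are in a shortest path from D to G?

6

Distance 0: D.
Distance 1: I.
Distance 2: C, H.
Distance 3: F.
Distance 4: B.
Distance 5: A, E.
Distance 6: G — contains G.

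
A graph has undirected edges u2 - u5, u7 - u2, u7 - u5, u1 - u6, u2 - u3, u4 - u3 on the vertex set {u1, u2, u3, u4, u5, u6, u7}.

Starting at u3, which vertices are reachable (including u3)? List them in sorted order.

u2, u3, u4, u5, u7

Start at u3.
Its neighbours: u2, u4.
Then their neighbours: u5, u7.
Nothing further is reachable.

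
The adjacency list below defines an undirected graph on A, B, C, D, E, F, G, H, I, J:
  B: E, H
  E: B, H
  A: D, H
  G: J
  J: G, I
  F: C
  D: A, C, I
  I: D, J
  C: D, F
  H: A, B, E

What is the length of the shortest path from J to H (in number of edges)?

Distance 0: J.
Distance 1: G, I.
Distance 2: D.
Distance 3: A, C.
Distance 4: F, H — contains H.

4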